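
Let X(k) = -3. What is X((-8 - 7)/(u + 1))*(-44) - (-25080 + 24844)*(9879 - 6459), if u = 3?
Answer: 807252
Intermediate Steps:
X((-8 - 7)/(u + 1))*(-44) - (-25080 + 24844)*(9879 - 6459) = -3*(-44) - (-25080 + 24844)*(9879 - 6459) = 132 - (-236)*3420 = 132 - 1*(-807120) = 132 + 807120 = 807252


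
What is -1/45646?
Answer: -1/45646 ≈ -2.1908e-5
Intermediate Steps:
-1/45646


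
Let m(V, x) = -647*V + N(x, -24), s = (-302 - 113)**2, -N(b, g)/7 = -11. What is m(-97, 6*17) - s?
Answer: -109389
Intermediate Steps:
N(b, g) = 77 (N(b, g) = -7*(-11) = 77)
s = 172225 (s = (-415)**2 = 172225)
m(V, x) = 77 - 647*V (m(V, x) = -647*V + 77 = 77 - 647*V)
m(-97, 6*17) - s = (77 - 647*(-97)) - 1*172225 = (77 + 62759) - 172225 = 62836 - 172225 = -109389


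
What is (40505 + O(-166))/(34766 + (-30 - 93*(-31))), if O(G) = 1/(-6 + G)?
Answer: 6966859/6470468 ≈ 1.0767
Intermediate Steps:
(40505 + O(-166))/(34766 + (-30 - 93*(-31))) = (40505 + 1/(-6 - 166))/(34766 + (-30 - 93*(-31))) = (40505 + 1/(-172))/(34766 + (-30 + 2883)) = (40505 - 1/172)/(34766 + 2853) = (6966859/172)/37619 = (6966859/172)*(1/37619) = 6966859/6470468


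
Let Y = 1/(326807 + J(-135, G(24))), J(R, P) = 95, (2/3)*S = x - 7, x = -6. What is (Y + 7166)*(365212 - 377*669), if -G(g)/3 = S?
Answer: 264709167249267/326902 ≈ 8.0975e+8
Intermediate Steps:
S = -39/2 (S = 3*(-6 - 7)/2 = (3/2)*(-13) = -39/2 ≈ -19.500)
G(g) = 117/2 (G(g) = -3*(-39/2) = 117/2)
Y = 1/326902 (Y = 1/(326807 + 95) = 1/326902 ≈ 3.0590e-6)
(Y + 7166)*(365212 - 377*669) = (1/326902 + 7166)*(365212 - 377*669) = 2342579733*(365212 - 252213)/326902 = (2342579733/326902)*112999 = 264709167249267/326902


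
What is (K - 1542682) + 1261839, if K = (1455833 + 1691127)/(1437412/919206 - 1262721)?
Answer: -162988580595627931/580349641057 ≈ -2.8085e+5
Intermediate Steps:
K = -1446352256880/580349641057 (K = 3146960/(1437412*(1/919206) - 1262721) = 3146960/(718706/459603 - 1262721) = 3146960/(-580349641057/459603) = 3146960*(-459603/580349641057) = -1446352256880/580349641057 ≈ -2.4922)
(K - 1542682) + 1261839 = (-1446352256880/580349641057 - 1542682) + 1261839 = -895296391317351754/580349641057 + 1261839 = -162988580595627931/580349641057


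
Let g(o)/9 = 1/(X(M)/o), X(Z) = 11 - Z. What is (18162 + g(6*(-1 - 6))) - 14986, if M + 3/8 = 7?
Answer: 15448/5 ≈ 3089.6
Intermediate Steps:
M = 53/8 (M = -3/8 + 7 = 53/8 ≈ 6.6250)
g(o) = 72*o/35 (g(o) = 9/(((11 - 1*53/8)/o)) = 9/(((11 - 53/8)/o)) = 9/((35/(8*o))) = 9*(8*o/35) = 72*o/35)
(18162 + g(6*(-1 - 6))) - 14986 = (18162 + 72*(6*(-1 - 6))/35) - 14986 = (18162 + 72*(6*(-7))/35) - 14986 = (18162 + (72/35)*(-42)) - 14986 = (18162 - 432/5) - 14986 = 90378/5 - 14986 = 15448/5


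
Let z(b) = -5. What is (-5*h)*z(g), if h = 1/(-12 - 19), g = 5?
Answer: -25/31 ≈ -0.80645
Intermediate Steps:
h = -1/31 (h = 1/(-31) = -1/31 ≈ -0.032258)
(-5*h)*z(g) = -5*(-1/31)*(-5) = (5/31)*(-5) = -25/31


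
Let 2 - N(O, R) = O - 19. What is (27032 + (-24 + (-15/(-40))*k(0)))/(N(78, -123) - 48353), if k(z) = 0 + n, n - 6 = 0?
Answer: -108041/193640 ≈ -0.55795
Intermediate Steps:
n = 6 (n = 6 + 0 = 6)
N(O, R) = 21 - O (N(O, R) = 2 - (O - 19) = 2 - (-19 + O) = 2 + (19 - O) = 21 - O)
k(z) = 6 (k(z) = 0 + 6 = 6)
(27032 + (-24 + (-15/(-40))*k(0)))/(N(78, -123) - 48353) = (27032 + (-24 - 15/(-40)*6))/((21 - 1*78) - 48353) = (27032 + (-24 - 15*(-1/40)*6))/((21 - 78) - 48353) = (27032 + (-24 + (3/8)*6))/(-57 - 48353) = (27032 + (-24 + 9/4))/(-48410) = (27032 - 87/4)*(-1/48410) = (108041/4)*(-1/48410) = -108041/193640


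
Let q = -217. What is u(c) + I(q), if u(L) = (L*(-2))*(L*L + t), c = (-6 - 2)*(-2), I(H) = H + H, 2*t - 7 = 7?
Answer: -8850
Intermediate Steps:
t = 7 (t = 7/2 + (1/2)*7 = 7/2 + 7/2 = 7)
I(H) = 2*H
c = 16 (c = -8*(-2) = 16)
u(L) = -2*L*(7 + L**2) (u(L) = (L*(-2))*(L*L + 7) = (-2*L)*(L**2 + 7) = (-2*L)*(7 + L**2) = -2*L*(7 + L**2))
u(c) + I(q) = -2*16*(7 + 16**2) + 2*(-217) = -2*16*(7 + 256) - 434 = -2*16*263 - 434 = -8416 - 434 = -8850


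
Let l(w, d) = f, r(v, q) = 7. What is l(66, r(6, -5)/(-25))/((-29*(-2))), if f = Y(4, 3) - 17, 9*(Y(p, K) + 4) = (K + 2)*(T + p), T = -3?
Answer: -92/261 ≈ -0.35249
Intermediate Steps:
Y(p, K) = -4 + (-3 + p)*(2 + K)/9 (Y(p, K) = -4 + ((K + 2)*(-3 + p))/9 = -4 + ((2 + K)*(-3 + p))/9 = -4 + ((-3 + p)*(2 + K))/9 = -4 + (-3 + p)*(2 + K)/9)
f = -184/9 (f = (-14/3 - ⅓*3 + (2/9)*4 + (⅑)*3*4) - 17 = (-14/3 - 1 + 8/9 + 4/3) - 17 = -31/9 - 17 = -184/9 ≈ -20.444)
l(w, d) = -184/9
l(66, r(6, -5)/(-25))/((-29*(-2))) = -184/(9*((-29*(-2)))) = -184/9/58 = -184/9*1/58 = -92/261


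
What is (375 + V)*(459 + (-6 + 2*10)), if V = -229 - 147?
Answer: -473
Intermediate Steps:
V = -376
(375 + V)*(459 + (-6 + 2*10)) = (375 - 376)*(459 + (-6 + 2*10)) = -(459 + (-6 + 20)) = -(459 + 14) = -1*473 = -473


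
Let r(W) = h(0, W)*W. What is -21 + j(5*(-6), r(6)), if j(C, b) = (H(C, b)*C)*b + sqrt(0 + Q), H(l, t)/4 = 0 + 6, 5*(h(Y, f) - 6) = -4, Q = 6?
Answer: -22485 + sqrt(6) ≈ -22483.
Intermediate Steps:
h(Y, f) = 26/5 (h(Y, f) = 6 + (1/5)*(-4) = 6 - 4/5 = 26/5)
H(l, t) = 24 (H(l, t) = 4*(0 + 6) = 4*6 = 24)
r(W) = 26*W/5
j(C, b) = sqrt(6) + 24*C*b (j(C, b) = (24*C)*b + sqrt(0 + 6) = 24*C*b + sqrt(6) = sqrt(6) + 24*C*b)
-21 + j(5*(-6), r(6)) = -21 + (sqrt(6) + 24*(5*(-6))*((26/5)*6)) = -21 + (sqrt(6) + 24*(-30)*(156/5)) = -21 + (sqrt(6) - 22464) = -21 + (-22464 + sqrt(6)) = -22485 + sqrt(6)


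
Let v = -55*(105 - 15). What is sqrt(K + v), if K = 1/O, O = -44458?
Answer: 97*I*sqrt(1039828162)/44458 ≈ 70.356*I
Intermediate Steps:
v = -4950 (v = -55*90 = -4950)
K = -1/44458 (K = 1/(-44458) = -1/44458 ≈ -2.2493e-5)
sqrt(K + v) = sqrt(-1/44458 - 4950) = sqrt(-220067101/44458) = 97*I*sqrt(1039828162)/44458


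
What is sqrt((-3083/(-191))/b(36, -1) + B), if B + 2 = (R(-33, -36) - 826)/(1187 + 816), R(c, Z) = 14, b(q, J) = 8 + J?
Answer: I*sqrt(713467656587)/2678011 ≈ 0.31541*I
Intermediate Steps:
B = -4818/2003 (B = -2 + (14 - 826)/(1187 + 816) = -2 - 812/2003 = -4818/2003 ≈ -2.4054)
sqrt((-3083/(-191))/b(36, -1) + B) = sqrt((-3083/(-191))/(8 - 1) - 4818/2003) = sqrt(-3083*(-1/191)/7 - 4818/2003) = sqrt((3083/191)*(1/7) - 4818/2003) = sqrt(3083/1337 - 4818/2003) = sqrt(-266417/2678011) = I*sqrt(713467656587)/2678011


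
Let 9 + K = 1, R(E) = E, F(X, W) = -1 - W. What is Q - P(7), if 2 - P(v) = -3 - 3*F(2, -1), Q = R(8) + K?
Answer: -5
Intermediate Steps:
K = -8 (K = -9 + 1 = -8)
Q = 0 (Q = 8 - 8 = 0)
P(v) = 5 (P(v) = 2 - (-3 - 3*(-1 - 1*(-1))) = 2 - (-3 - 3*(-1 + 1)) = 2 - (-3 - 3*0) = 2 - (-3 + 0) = 2 - 1*(-3) = 2 + 3 = 5)
Q - P(7) = 0 - 1*5 = 0 - 5 = -5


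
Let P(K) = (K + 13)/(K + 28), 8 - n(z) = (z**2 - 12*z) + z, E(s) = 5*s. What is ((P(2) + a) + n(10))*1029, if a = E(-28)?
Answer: -250047/2 ≈ -1.2502e+5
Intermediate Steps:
a = -140 (a = 5*(-28) = -140)
n(z) = 8 - z**2 + 11*z (n(z) = 8 - ((z**2 - 12*z) + z) = 8 - (z**2 - 11*z) = 8 + (-z**2 + 11*z) = 8 - z**2 + 11*z)
P(K) = (13 + K)/(28 + K)
((P(2) + a) + n(10))*1029 = (((13 + 2)/(28 + 2) - 140) + (8 - 1*10**2 + 11*10))*1029 = ((15/30 - 140) + (8 - 1*100 + 110))*1029 = (((1/30)*15 - 140) + (8 - 100 + 110))*1029 = ((1/2 - 140) + 18)*1029 = (-279/2 + 18)*1029 = -243/2*1029 = -250047/2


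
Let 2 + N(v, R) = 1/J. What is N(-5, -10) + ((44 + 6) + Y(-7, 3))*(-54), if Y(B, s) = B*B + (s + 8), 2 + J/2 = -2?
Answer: -47537/8 ≈ -5942.1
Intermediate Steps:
J = -8 (J = -4 + 2*(-2) = -4 - 4 = -8)
Y(B, s) = 8 + s + B² (Y(B, s) = B² + (8 + s) = 8 + s + B²)
N(v, R) = -17/8 (N(v, R) = -2 + 1/(-8) = -2 - ⅛ = -17/8)
N(-5, -10) + ((44 + 6) + Y(-7, 3))*(-54) = -17/8 + ((44 + 6) + (8 + 3 + (-7)²))*(-54) = -17/8 + (50 + (8 + 3 + 49))*(-54) = -17/8 + (50 + 60)*(-54) = -17/8 + 110*(-54) = -17/8 - 5940 = -47537/8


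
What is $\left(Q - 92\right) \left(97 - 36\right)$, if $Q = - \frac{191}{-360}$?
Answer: $- \frac{2008669}{360} \approx -5579.6$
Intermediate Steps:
$Q = \frac{191}{360}$ ($Q = \left(-191\right) \left(- \frac{1}{360}\right) = \frac{191}{360} \approx 0.53056$)
$\left(Q - 92\right) \left(97 - 36\right) = \left(\frac{191}{360} - 92\right) \left(97 - 36\right) = \left(- \frac{32929}{360}\right) 61 = - \frac{2008669}{360}$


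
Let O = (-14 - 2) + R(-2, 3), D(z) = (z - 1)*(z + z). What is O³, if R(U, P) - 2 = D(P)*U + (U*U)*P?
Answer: -17576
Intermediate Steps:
D(z) = 2*z*(-1 + z) (D(z) = (-1 + z)*(2*z) = 2*z*(-1 + z))
R(U, P) = 2 + P*U² + 2*P*U*(-1 + P) (R(U, P) = 2 + ((2*P*(-1 + P))*U + (U*U)*P) = 2 + (2*P*U*(-1 + P) + U²*P) = 2 + (2*P*U*(-1 + P) + P*U²) = 2 + (P*U² + 2*P*U*(-1 + P)) = 2 + P*U² + 2*P*U*(-1 + P))
O = -26 (O = (-14 - 2) + (2 + 3*(-2)² + 2*3*(-2)*(-1 + 3)) = -16 + (2 + 3*4 + 2*3*(-2)*2) = -16 + (2 + 12 - 24) = -16 - 10 = -26)
O³ = (-26)³ = -17576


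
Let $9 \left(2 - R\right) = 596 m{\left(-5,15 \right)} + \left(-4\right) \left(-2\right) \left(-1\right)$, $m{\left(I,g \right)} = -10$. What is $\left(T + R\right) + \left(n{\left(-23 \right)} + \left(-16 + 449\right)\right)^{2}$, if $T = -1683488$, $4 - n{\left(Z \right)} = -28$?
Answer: $- \frac{13199381}{9} \approx -1.4666 \cdot 10^{6}$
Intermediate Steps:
$n{\left(Z \right)} = 32$ ($n{\left(Z \right)} = 4 - -28 = 4 + 28 = 32$)
$R = \frac{5986}{9}$ ($R = 2 - \frac{596 \left(-10\right) + \left(-4\right) \left(-2\right) \left(-1\right)}{9} = 2 - \frac{-5960 + 8 \left(-1\right)}{9} = 2 - \frac{-5960 - 8}{9} = 2 - - \frac{5968}{9} = 2 + \frac{5968}{9} = \frac{5986}{9} \approx 665.11$)
$\left(T + R\right) + \left(n{\left(-23 \right)} + \left(-16 + 449\right)\right)^{2} = \left(-1683488 + \frac{5986}{9}\right) + \left(32 + \left(-16 + 449\right)\right)^{2} = - \frac{15145406}{9} + \left(32 + 433\right)^{2} = - \frac{15145406}{9} + 465^{2} = - \frac{15145406}{9} + 216225 = - \frac{13199381}{9}$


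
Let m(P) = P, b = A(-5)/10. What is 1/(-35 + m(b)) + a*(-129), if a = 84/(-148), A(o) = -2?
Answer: 476599/6512 ≈ 73.188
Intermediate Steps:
a = -21/37 (a = 84*(-1/148) = -21/37 ≈ -0.56757)
b = -⅕ (b = -2/10 = -2*⅒ = -⅕ ≈ -0.20000)
1/(-35 + m(b)) + a*(-129) = 1/(-35 - ⅕) - 21/37*(-129) = 1/(-176/5) + 2709/37 = -5/176 + 2709/37 = 476599/6512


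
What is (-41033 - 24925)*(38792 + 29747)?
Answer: -4520695362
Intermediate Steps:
(-41033 - 24925)*(38792 + 29747) = -65958*68539 = -4520695362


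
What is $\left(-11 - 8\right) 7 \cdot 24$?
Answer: $-3192$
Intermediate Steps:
$\left(-11 - 8\right) 7 \cdot 24 = \left(-19\right) 7 \cdot 24 = \left(-133\right) 24 = -3192$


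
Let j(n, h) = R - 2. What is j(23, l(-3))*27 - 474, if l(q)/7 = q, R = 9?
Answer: -285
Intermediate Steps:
l(q) = 7*q
j(n, h) = 7 (j(n, h) = 9 - 2 = 7)
j(23, l(-3))*27 - 474 = 7*27 - 474 = 189 - 474 = -285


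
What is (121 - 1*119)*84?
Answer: 168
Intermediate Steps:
(121 - 1*119)*84 = (121 - 119)*84 = 2*84 = 168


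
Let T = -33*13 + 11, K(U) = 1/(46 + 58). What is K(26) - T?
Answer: 43473/104 ≈ 418.01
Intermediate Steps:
K(U) = 1/104
T = -418 (T = -429 + 11 = -418)
K(26) - T = 1/104 - 1*(-418) = 1/104 + 418 = 43473/104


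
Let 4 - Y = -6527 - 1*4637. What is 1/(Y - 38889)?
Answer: -1/27721 ≈ -3.6074e-5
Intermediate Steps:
Y = 11168 (Y = 4 - (-6527 - 1*4637) = 4 - (-6527 - 4637) = 4 - 1*(-11164) = 4 + 11164 = 11168)
1/(Y - 38889) = 1/(11168 - 38889) = 1/(-27721) = -1/27721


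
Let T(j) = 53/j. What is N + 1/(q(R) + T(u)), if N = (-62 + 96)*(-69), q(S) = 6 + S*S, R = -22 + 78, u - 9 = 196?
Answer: -1511206193/644163 ≈ -2346.0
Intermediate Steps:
u = 205 (u = 9 + 196 = 205)
R = 56
q(S) = 6 + S²
N = -2346 (N = 34*(-69) = -2346)
N + 1/(q(R) + T(u)) = -2346 + 1/((6 + 56²) + 53/205) = -2346 + 1/((6 + 3136) + 53*(1/205)) = -2346 + 1/(3142 + 53/205) = -2346 + 1/(644163/205) = -2346 + 205/644163 = -1511206193/644163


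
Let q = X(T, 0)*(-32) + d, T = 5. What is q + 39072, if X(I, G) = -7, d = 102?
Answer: 39398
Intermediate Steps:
q = 326 (q = -7*(-32) + 102 = 224 + 102 = 326)
q + 39072 = 326 + 39072 = 39398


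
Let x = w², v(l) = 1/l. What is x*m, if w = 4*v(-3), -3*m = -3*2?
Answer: 32/9 ≈ 3.5556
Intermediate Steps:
v(l) = 1/l
m = 2 (m = -(-1)*2 = -⅓*(-6) = 2)
w = -4/3 (w = 4/(-3) = 4*(-⅓) = -4/3 ≈ -1.3333)
x = 16/9 (x = (-4/3)² = 16/9 ≈ 1.7778)
x*m = (16/9)*2 = 32/9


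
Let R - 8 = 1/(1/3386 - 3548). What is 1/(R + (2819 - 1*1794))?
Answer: 12013527/12409970005 ≈ 0.00096805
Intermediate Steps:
R = 96104830/12013527 (R = 8 + 1/(1/3386 - 3548) = 8 + 1/(-12013527/3386) = 8 - 3386/12013527 = 96104830/12013527 ≈ 7.9997)
1/(R + (2819 - 1*1794)) = 1/(96104830/12013527 + (2819 - 1*1794)) = 1/(96104830/12013527 + (2819 - 1794)) = 1/(96104830/12013527 + 1025) = 1/(12409970005/12013527) = 12013527/12409970005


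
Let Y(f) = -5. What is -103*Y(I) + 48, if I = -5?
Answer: 563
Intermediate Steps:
-103*Y(I) + 48 = -103*(-5) + 48 = 515 + 48 = 563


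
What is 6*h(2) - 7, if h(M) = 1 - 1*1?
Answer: -7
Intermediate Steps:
h(M) = 0 (h(M) = 1 - 1 = 0)
6*h(2) - 7 = 6*0 - 7 = 0 - 7 = -7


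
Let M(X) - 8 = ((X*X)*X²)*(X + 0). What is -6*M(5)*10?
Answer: -187980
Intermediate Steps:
M(X) = 8 + X⁵ (M(X) = 8 + ((X*X)*X²)*(X + 0) = 8 + (X²*X²)*X = 8 + X⁴*X = 8 + X⁵)
-6*M(5)*10 = -6*(8 + 5⁵)*10 = -6*(8 + 3125)*10 = -6*3133*10 = -18798*10 = -187980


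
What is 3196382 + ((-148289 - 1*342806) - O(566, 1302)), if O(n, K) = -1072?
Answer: 2706359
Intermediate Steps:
3196382 + ((-148289 - 1*342806) - O(566, 1302)) = 3196382 + ((-148289 - 1*342806) - 1*(-1072)) = 3196382 + ((-148289 - 342806) + 1072) = 3196382 + (-491095 + 1072) = 3196382 - 490023 = 2706359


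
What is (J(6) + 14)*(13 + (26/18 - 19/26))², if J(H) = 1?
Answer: 51488405/18252 ≈ 2821.0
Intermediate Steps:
(J(6) + 14)*(13 + (26/18 - 19/26))² = (1 + 14)*(13 + (26/18 - 19/26))² = 15*(13 + (26*(1/18) - 19*1/26))² = 15*(13 + (13/9 - 19/26))² = 15*(13 + 167/234)² = 15*(3209/234)² = 15*(10297681/54756) = 51488405/18252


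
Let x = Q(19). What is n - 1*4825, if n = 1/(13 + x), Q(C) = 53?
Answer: -318449/66 ≈ -4825.0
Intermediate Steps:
x = 53
n = 1/66 (n = 1/(13 + 53) = 1/66 ≈ 0.015152)
n - 1*4825 = 1/66 - 1*4825 = 1/66 - 4825 = -318449/66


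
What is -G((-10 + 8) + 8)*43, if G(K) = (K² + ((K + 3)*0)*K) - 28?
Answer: -344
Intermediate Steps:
G(K) = -28 + K² (G(K) = (K² + ((3 + K)*0)*K) - 28 = (K² + 0*K) - 28 = (K² + 0) - 28 = K² - 28 = -28 + K²)
-G((-10 + 8) + 8)*43 = -(-28 + ((-10 + 8) + 8)²)*43 = -(-28 + (-2 + 8)²)*43 = -(-28 + 6²)*43 = -(-28 + 36)*43 = -8*43 = -1*344 = -344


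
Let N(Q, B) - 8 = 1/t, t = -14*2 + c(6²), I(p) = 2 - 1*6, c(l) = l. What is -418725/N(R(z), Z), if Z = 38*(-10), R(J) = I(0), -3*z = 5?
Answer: -669960/13 ≈ -51535.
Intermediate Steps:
z = -5/3 (z = -⅓*5 = -5/3 ≈ -1.6667)
I(p) = -4 (I(p) = 2 - 6 = -4)
R(J) = -4
Z = -380
t = 8 (t = -14*2 + 6² = -28 + 36 = 8)
N(Q, B) = 65/8 (N(Q, B) = 8 + 1/8 = 8 + ⅛ = 65/8)
-418725/N(R(z), Z) = -418725/65/8 = -418725*8/65 = -669960/13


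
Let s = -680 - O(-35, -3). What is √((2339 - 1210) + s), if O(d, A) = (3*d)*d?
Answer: I*√3226 ≈ 56.798*I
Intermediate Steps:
O(d, A) = 3*d²
s = -4355 (s = -680 - 3*(-35)² = -680 - 3*1225 = -680 - 1*3675 = -680 - 3675 = -4355)
√((2339 - 1210) + s) = √((2339 - 1210) - 4355) = √(1129 - 4355) = √(-3226) = I*√3226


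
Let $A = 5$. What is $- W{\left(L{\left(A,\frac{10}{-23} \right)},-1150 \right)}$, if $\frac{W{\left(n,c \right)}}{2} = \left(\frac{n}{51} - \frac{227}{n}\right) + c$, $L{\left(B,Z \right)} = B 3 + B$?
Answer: $\frac{1184177}{510} \approx 2321.9$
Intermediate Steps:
$L{\left(B,Z \right)} = 4 B$ ($L{\left(B,Z \right)} = 3 B + B = 4 B$)
$W{\left(n,c \right)} = - \frac{454}{n} + 2 c + \frac{2 n}{51}$ ($W{\left(n,c \right)} = 2 \left(\left(\frac{n}{51} - \frac{227}{n}\right) + c\right) = 2 \left(\left(- \frac{227}{n} + \frac{n}{51}\right) + c\right) = 2 \left(c - \frac{227}{n} + \frac{n}{51}\right) = - \frac{454}{n} + 2 c + \frac{2 n}{51}$)
$- W{\left(L{\left(A,\frac{10}{-23} \right)},-1150 \right)} = - (- \frac{454}{4 \cdot 5} + 2 \left(-1150\right) + \frac{2 \cdot 4 \cdot 5}{51}) = - (- \frac{454}{20} - 2300 + \frac{2}{51} \cdot 20) = - (\left(-454\right) \frac{1}{20} - 2300 + \frac{40}{51}) = - (- \frac{227}{10} - 2300 + \frac{40}{51}) = \left(-1\right) \left(- \frac{1184177}{510}\right) = \frac{1184177}{510}$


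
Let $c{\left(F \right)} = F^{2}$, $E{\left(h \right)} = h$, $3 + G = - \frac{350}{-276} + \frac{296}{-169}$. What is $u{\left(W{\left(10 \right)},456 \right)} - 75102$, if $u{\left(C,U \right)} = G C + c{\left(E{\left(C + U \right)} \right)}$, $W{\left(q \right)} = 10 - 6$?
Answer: $\frac{1591540700}{11661} \approx 1.3648 \cdot 10^{5}$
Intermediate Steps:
$G = - \frac{81239}{23322}$ ($G = -3 + \left(- \frac{350}{-276} + \frac{296}{-169}\right) = -3 + \left(\left(-350\right) \left(- \frac{1}{276}\right) + 296 \left(- \frac{1}{169}\right)\right) = -3 + \left(\frac{175}{138} - \frac{296}{169}\right) = -3 - \frac{11273}{23322} = - \frac{81239}{23322} \approx -3.4834$)
$W{\left(q \right)} = 4$ ($W{\left(q \right)} = 10 - 6 = 4$)
$u{\left(C,U \right)} = \left(C + U\right)^{2} - \frac{81239 C}{23322}$ ($u{\left(C,U \right)} = - \frac{81239 C}{23322} + \left(C + U\right)^{2} = \left(C + U\right)^{2} - \frac{81239 C}{23322}$)
$u{\left(W{\left(10 \right)},456 \right)} - 75102 = \left(\left(4 + 456\right)^{2} - \frac{162478}{11661}\right) - 75102 = \left(460^{2} - \frac{162478}{11661}\right) - 75102 = \left(211600 - \frac{162478}{11661}\right) - 75102 = \frac{2467305122}{11661} - 75102 = \frac{1591540700}{11661}$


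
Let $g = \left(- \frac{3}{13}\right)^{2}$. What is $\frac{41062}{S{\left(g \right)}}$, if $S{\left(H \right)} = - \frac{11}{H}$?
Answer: $- \frac{369558}{1859} \approx -198.79$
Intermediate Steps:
$g = \frac{9}{169}$ ($g = \left(\left(-3\right) \frac{1}{13}\right)^{2} = \left(- \frac{3}{13}\right)^{2} = \frac{9}{169} \approx 0.053254$)
$\frac{41062}{S{\left(g \right)}} = \frac{41062}{\left(-11\right) \frac{1}{\frac{9}{169}}} = \frac{41062}{\left(-11\right) \frac{169}{9}} = \frac{41062}{- \frac{1859}{9}} = 41062 \left(- \frac{9}{1859}\right) = - \frac{369558}{1859}$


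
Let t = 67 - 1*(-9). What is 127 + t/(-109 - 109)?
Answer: 13805/109 ≈ 126.65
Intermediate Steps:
t = 76 (t = 67 + 9 = 76)
127 + t/(-109 - 109) = 127 + 76/(-109 - 109) = 127 + 76/(-218) = 127 + 76*(-1/218) = 127 - 38/109 = 13805/109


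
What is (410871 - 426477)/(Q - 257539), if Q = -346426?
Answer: 15606/603965 ≈ 0.025839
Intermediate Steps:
(410871 - 426477)/(Q - 257539) = (410871 - 426477)/(-346426 - 257539) = -15606/(-603965) = -15606*(-1/603965) = 15606/603965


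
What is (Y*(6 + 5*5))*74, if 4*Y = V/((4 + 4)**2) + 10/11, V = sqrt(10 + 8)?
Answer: 5735/11 + 3441*sqrt(2)/128 ≈ 559.38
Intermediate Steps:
V = 3*sqrt(2) (V = sqrt(18) = 3*sqrt(2) ≈ 4.2426)
Y = 5/22 + 3*sqrt(2)/256 (Y = ((3*sqrt(2))/((4 + 4)**2) + 10/11)/4 = ((3*sqrt(2))/(8**2) + 10*(1/11))/4 = ((3*sqrt(2))/64 + 10/11)/4 = ((3*sqrt(2))*(1/64) + 10/11)/4 = (3*sqrt(2)/64 + 10/11)/4 = (10/11 + 3*sqrt(2)/64)/4 = 5/22 + 3*sqrt(2)/256 ≈ 0.24385)
(Y*(6 + 5*5))*74 = ((5/22 + 3*sqrt(2)/256)*(6 + 5*5))*74 = ((5/22 + 3*sqrt(2)/256)*(6 + 25))*74 = ((5/22 + 3*sqrt(2)/256)*31)*74 = (155/22 + 93*sqrt(2)/256)*74 = 5735/11 + 3441*sqrt(2)/128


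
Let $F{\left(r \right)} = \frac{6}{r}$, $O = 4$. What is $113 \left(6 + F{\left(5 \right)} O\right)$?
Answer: $\frac{6102}{5} \approx 1220.4$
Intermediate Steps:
$113 \left(6 + F{\left(5 \right)} O\right) = 113 \left(6 + \frac{6}{5} \cdot 4\right) = 113 \left(6 + \frac{24}{5}\right) = 113 \cdot \frac{54}{5} = \frac{6102}{5}$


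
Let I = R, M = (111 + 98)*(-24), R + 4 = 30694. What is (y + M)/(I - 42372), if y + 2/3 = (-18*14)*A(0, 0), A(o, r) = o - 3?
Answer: 581/1593 ≈ 0.36472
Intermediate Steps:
R = 30690 (R = -4 + 30694 = 30690)
M = -5016 (M = 209*(-24) = -5016)
A(o, r) = -3 + o
I = 30690
y = 2266/3 (y = -⅔ + (-18*14)*(-3 + 0) = -⅔ - 252*(-3) = -⅔ + 756 = 2266/3 ≈ 755.33)
(y + M)/(I - 42372) = (2266/3 - 5016)/(30690 - 42372) = -12782/3/(-11682) = -12782/3*(-1/11682) = 581/1593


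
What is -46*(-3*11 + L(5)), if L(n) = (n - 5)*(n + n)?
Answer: 1518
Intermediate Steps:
L(n) = 2*n*(-5 + n) (L(n) = (-5 + n)*(2*n) = 2*n*(-5 + n))
-46*(-3*11 + L(5)) = -46*(-3*11 + 2*5*(-5 + 5)) = -46*(-33 + 2*5*0) = -46*(-33 + 0) = -46*(-33) = 1518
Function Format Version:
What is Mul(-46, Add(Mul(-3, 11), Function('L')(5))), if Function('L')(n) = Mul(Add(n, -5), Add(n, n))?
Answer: 1518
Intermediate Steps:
Function('L')(n) = Mul(2, n, Add(-5, n)) (Function('L')(n) = Mul(Add(-5, n), Mul(2, n)) = Mul(2, n, Add(-5, n)))
Mul(-46, Add(Mul(-3, 11), Function('L')(5))) = Mul(-46, Add(Mul(-3, 11), Mul(2, 5, Add(-5, 5)))) = Mul(-46, Add(-33, Mul(2, 5, 0))) = Mul(-46, Add(-33, 0)) = Mul(-46, -33) = 1518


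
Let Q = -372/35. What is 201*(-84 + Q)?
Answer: -665712/35 ≈ -19020.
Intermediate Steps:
Q = -372/35 (Q = -372*1/35 = -372/35 ≈ -10.629)
201*(-84 + Q) = 201*(-84 - 372/35) = 201*(-3312/35) = -665712/35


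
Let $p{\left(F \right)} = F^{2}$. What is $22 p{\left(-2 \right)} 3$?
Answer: $264$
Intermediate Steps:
$22 p{\left(-2 \right)} 3 = 22 \left(-2\right)^{2} \cdot 3 = 22 \cdot 4 \cdot 3 = 88 \cdot 3 = 264$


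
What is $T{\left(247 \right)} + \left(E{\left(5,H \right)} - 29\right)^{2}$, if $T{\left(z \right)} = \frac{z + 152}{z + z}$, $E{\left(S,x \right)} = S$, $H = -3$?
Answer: $\frac{14997}{26} \approx 576.81$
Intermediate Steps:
$T{\left(z \right)} = \frac{152 + z}{2 z}$
$T{\left(247 \right)} + \left(E{\left(5,H \right)} - 29\right)^{2} = \frac{152 + 247}{2 \cdot 247} + \left(5 - 29\right)^{2} = \frac{1}{2} \cdot \frac{1}{247} \cdot 399 + \left(-24\right)^{2} = \frac{21}{26} + 576 = \frac{14997}{26}$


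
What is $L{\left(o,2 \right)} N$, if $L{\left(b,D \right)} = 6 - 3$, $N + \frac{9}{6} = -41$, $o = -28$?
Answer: $- \frac{255}{2} \approx -127.5$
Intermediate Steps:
$N = - \frac{85}{2}$ ($N = - \frac{3}{2} - 41 = - \frac{85}{2} \approx -42.5$)
$L{\left(b,D \right)} = 3$ ($L{\left(b,D \right)} = 6 - 3 = 3$)
$L{\left(o,2 \right)} N = 3 \left(- \frac{85}{2}\right) = - \frac{255}{2}$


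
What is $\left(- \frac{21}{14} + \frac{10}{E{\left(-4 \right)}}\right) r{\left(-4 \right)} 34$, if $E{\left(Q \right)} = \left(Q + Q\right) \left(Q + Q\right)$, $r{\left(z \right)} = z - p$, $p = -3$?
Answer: $\frac{731}{16} \approx 45.688$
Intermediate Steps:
$r{\left(z \right)} = 3 + z$ ($r{\left(z \right)} = z - -3 = z + 3 = 3 + z$)
$E{\left(Q \right)} = 4 Q^{2}$ ($E{\left(Q \right)} = 2 Q 2 Q = 4 Q^{2}$)
$\left(- \frac{21}{14} + \frac{10}{E{\left(-4 \right)}}\right) r{\left(-4 \right)} 34 = \left(- \frac{21}{14} + \frac{10}{4 \left(-4\right)^{2}}\right) \left(3 - 4\right) 34 = \left(\left(-21\right) \frac{1}{14} + \frac{10}{4 \cdot 16}\right) \left(-1\right) 34 = \left(- \frac{3}{2} + \frac{10}{64}\right) \left(-1\right) 34 = \left(- \frac{3}{2} + 10 \cdot \frac{1}{64}\right) \left(-1\right) 34 = \left(- \frac{3}{2} + \frac{5}{32}\right) \left(-1\right) 34 = \left(- \frac{43}{32}\right) \left(-1\right) 34 = \frac{43}{32} \cdot 34 = \frac{731}{16}$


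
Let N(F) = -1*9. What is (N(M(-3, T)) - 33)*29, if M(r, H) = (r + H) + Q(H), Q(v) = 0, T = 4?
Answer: -1218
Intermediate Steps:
M(r, H) = H + r (M(r, H) = (r + H) + 0 = (H + r) + 0 = H + r)
N(F) = -9
(N(M(-3, T)) - 33)*29 = (-9 - 33)*29 = -42*29 = -1218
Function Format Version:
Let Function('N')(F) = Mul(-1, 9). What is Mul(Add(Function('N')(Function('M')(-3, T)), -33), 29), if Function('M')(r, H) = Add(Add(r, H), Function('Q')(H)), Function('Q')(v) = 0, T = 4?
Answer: -1218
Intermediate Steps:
Function('M')(r, H) = Add(H, r) (Function('M')(r, H) = Add(Add(r, H), 0) = Add(Add(H, r), 0) = Add(H, r))
Function('N')(F) = -9
Mul(Add(Function('N')(Function('M')(-3, T)), -33), 29) = Mul(Add(-9, -33), 29) = Mul(-42, 29) = -1218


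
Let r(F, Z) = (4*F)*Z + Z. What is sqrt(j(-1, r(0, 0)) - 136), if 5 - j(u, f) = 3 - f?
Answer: I*sqrt(134) ≈ 11.576*I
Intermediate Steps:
r(F, Z) = Z + 4*F*Z (r(F, Z) = 4*F*Z + Z = Z + 4*F*Z)
j(u, f) = 2 + f (j(u, f) = 5 - (3 - f) = 5 + (-3 + f) = 2 + f)
sqrt(j(-1, r(0, 0)) - 136) = sqrt((2 + 0*(1 + 4*0)) - 136) = sqrt((2 + 0*(1 + 0)) - 136) = sqrt((2 + 0*1) - 136) = sqrt((2 + 0) - 136) = sqrt(2 - 136) = sqrt(-134) = I*sqrt(134)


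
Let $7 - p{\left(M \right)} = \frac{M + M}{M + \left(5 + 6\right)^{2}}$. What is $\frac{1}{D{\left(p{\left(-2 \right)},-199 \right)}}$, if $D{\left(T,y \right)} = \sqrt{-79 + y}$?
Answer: $- \frac{i \sqrt{278}}{278} \approx - 0.059976 i$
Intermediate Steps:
$p{\left(M \right)} = 7 - \frac{2 M}{121 + M}$ ($p{\left(M \right)} = 7 - \frac{M + M}{M + \left(5 + 6\right)^{2}} = 7 - \frac{2 M}{M + 11^{2}} = 7 - \frac{2 M}{M + 121} = 7 - \frac{2 M}{121 + M}$)
$\frac{1}{D{\left(p{\left(-2 \right)},-199 \right)}} = \frac{1}{\sqrt{-79 - 199}} = \frac{1}{\sqrt{-278}} = \frac{1}{i \sqrt{278}} = - \frac{i \sqrt{278}}{278}$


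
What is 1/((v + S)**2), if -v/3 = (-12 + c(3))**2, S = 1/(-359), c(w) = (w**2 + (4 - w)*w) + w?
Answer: 128881/93973636 ≈ 0.0013715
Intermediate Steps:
c(w) = w + w**2 + w*(4 - w) (c(w) = (w**2 + w*(4 - w)) + w = w + w**2 + w*(4 - w))
S = -1/359 ≈ -0.0027855
v = -27 (v = -3*(-12 + 5*3)**2 = -3*(-12 + 15)**2 = -3*3**2 = -3*9 = -27)
1/((v + S)**2) = 1/((-27 - 1/359)**2) = 1/((-9694/359)**2) = 1/(93973636/128881) = 128881/93973636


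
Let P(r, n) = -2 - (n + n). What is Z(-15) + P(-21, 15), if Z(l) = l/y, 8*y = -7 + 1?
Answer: -12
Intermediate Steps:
P(r, n) = -2 - 2*n
y = -¾ (y = (-7 + 1)/8 = (⅛)*(-6) = -¾ ≈ -0.75000)
Z(l) = -4*l/3 (Z(l) = l/(-¾) = l*(-4/3) = -4*l/3)
Z(-15) + P(-21, 15) = -4/3*(-15) + (-2 - 2*15) = 20 + (-2 - 30) = 20 - 32 = -12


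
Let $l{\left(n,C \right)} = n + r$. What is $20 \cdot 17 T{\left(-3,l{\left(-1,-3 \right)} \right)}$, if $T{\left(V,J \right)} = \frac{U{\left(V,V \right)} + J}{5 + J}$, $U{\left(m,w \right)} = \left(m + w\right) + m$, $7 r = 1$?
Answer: $- \frac{23460}{29} \approx -808.97$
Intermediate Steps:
$r = \frac{1}{7}$ ($r = \frac{1}{7} \cdot 1 = \frac{1}{7} \approx 0.14286$)
$U{\left(m,w \right)} = w + 2 m$
$l{\left(n,C \right)} = \frac{1}{7} + n$ ($l{\left(n,C \right)} = n + \frac{1}{7} = \frac{1}{7} + n$)
$T{\left(V,J \right)} = \frac{J + 3 V}{5 + J}$ ($T{\left(V,J \right)} = \frac{\left(V + 2 V\right) + J}{5 + J} = \frac{3 V + J}{5 + J} = \frac{J + 3 V}{5 + J}$)
$20 \cdot 17 T{\left(-3,l{\left(-1,-3 \right)} \right)} = 20 \cdot 17 \frac{\left(\frac{1}{7} - 1\right) + 3 \left(-3\right)}{5 + \left(\frac{1}{7} - 1\right)} = 340 \frac{- \frac{6}{7} - 9}{5 - \frac{6}{7}} = 340 \frac{1}{\frac{29}{7}} \left(- \frac{69}{7}\right) = 340 \cdot \frac{7}{29} \left(- \frac{69}{7}\right) = 340 \left(- \frac{69}{29}\right) = - \frac{23460}{29}$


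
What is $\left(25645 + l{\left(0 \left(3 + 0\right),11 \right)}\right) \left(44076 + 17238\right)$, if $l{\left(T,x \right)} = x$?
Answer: $1573071984$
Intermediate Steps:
$\left(25645 + l{\left(0 \left(3 + 0\right),11 \right)}\right) \left(44076 + 17238\right) = \left(25645 + 11\right) \left(44076 + 17238\right) = 25656 \cdot 61314 = 1573071984$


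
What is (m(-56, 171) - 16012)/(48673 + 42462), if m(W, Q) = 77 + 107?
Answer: -15828/91135 ≈ -0.17368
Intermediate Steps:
m(W, Q) = 184
(m(-56, 171) - 16012)/(48673 + 42462) = (184 - 16012)/(48673 + 42462) = -15828/91135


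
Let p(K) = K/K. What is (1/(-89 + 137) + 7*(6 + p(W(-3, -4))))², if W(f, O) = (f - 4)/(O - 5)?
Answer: 5536609/2304 ≈ 2403.0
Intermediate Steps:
W(f, O) = (-4 + f)/(-5 + O)
p(K) = 1
(1/(-89 + 137) + 7*(6 + p(W(-3, -4))))² = (1/(-89 + 137) + 7*(6 + 1))² = (1/48 + 7*7)² = (1/48 + 49)² = (2353/48)² = 5536609/2304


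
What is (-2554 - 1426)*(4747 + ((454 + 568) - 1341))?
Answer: -17623440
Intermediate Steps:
(-2554 - 1426)*(4747 + ((454 + 568) - 1341)) = -3980*(4747 + (1022 - 1341)) = -3980*(4747 - 319) = -3980*4428 = -17623440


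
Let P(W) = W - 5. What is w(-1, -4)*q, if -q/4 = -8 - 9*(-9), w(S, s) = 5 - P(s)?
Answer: -4088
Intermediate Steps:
P(W) = -5 + W
w(S, s) = 10 - s (w(S, s) = 5 - (-5 + s) = 5 + (5 - s) = 10 - s)
q = -292 (q = -4*(-8 - 9*(-9)) = -4*(-8 + 81) = -4*73 = -292)
w(-1, -4)*q = (10 - 1*(-4))*(-292) = (10 + 4)*(-292) = 14*(-292) = -4088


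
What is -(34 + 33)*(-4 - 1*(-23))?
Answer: -1273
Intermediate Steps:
-(34 + 33)*(-4 - 1*(-23)) = -67*(-4 + 23) = -67*19 = -1*1273 = -1273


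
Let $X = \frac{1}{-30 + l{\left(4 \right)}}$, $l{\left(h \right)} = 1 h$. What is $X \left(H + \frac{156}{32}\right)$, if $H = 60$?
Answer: $- \frac{519}{208} \approx -2.4952$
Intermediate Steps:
$l{\left(h \right)} = h$
$X = - \frac{1}{26}$ ($X = \frac{1}{-30 + 4} = \frac{1}{-26} = - \frac{1}{26} \approx -0.038462$)
$X \left(H + \frac{156}{32}\right) = - \frac{60 + \frac{156}{32}}{26} = - \frac{60 + 156 \cdot \frac{1}{32}}{26} = - \frac{60 + \frac{39}{8}}{26} = \left(- \frac{1}{26}\right) \frac{519}{8} = - \frac{519}{208}$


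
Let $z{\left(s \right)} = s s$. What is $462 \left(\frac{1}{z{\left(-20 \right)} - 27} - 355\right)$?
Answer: $- \frac{61175268}{373} \approx -1.6401 \cdot 10^{5}$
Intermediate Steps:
$z{\left(s \right)} = s^{2}$
$462 \left(\frac{1}{z{\left(-20 \right)} - 27} - 355\right) = 462 \left(\frac{1}{\left(-20\right)^{2} - 27} - 355\right) = 462 \left(\frac{1}{400 - 27} - 355\right) = 462 \left(\frac{1}{373} - 355\right) = 462 \left(- \frac{132414}{373}\right) = - \frac{61175268}{373}$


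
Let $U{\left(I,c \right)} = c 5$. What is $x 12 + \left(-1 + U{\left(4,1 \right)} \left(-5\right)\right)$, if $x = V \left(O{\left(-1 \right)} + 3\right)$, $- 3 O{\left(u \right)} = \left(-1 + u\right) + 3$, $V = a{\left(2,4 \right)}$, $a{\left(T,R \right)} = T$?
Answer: $38$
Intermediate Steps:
$U{\left(I,c \right)} = 5 c$
$V = 2$
$O{\left(u \right)} = - \frac{2}{3} - \frac{u}{3}$ ($O{\left(u \right)} = - \frac{\left(-1 + u\right) + 3}{3} = - \frac{2 + u}{3} = - \frac{2}{3} - \frac{u}{3}$)
$x = \frac{16}{3}$ ($x = 2 \left(\left(- \frac{2}{3} - - \frac{1}{3}\right) + 3\right) = 2 \left(\left(- \frac{2}{3} + \frac{1}{3}\right) + 3\right) = 2 \left(- \frac{1}{3} + 3\right) = 2 \cdot \frac{8}{3} = \frac{16}{3} \approx 5.3333$)
$x 12 + \left(-1 + U{\left(4,1 \right)} \left(-5\right)\right) = \frac{16}{3} \cdot 12 + \left(-1 + 5 \cdot 1 \left(-5\right)\right) = 64 + \left(-1 + 5 \left(-5\right)\right) = 64 - 26 = 38$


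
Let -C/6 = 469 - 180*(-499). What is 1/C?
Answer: -1/541734 ≈ -1.8459e-6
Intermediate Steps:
C = -541734 (C = -6*(469 - 180*(-499)) = -6*(469 + 89820) = -6*90289 = -541734)
1/C = 1/(-541734) = -1/541734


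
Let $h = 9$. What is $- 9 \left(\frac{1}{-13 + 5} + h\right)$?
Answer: $- \frac{639}{8} \approx -79.875$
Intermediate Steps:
$- 9 \left(\frac{1}{-13 + 5} + h\right) = - 9 \left(\frac{1}{-13 + 5} + 9\right) = - 9 \left(\frac{1}{-8} + 9\right) = - 9 \left(- \frac{1}{8} + 9\right) = \left(-9\right) \frac{71}{8} = - \frac{639}{8}$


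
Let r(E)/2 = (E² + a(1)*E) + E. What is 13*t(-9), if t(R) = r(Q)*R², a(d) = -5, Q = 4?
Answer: 0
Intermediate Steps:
r(E) = -8*E + 2*E² (r(E) = 2*((E² - 5*E) + E) = 2*(E² - 4*E) = -8*E + 2*E²)
t(R) = 0 (t(R) = (2*4*(-4 + 4))*R² = (2*4*0)*R² = 0*R² = 0)
13*t(-9) = 13*0 = 0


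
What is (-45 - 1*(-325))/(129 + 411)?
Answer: 14/27 ≈ 0.51852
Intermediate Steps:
(-45 - 1*(-325))/(129 + 411) = (-45 + 325)/540 = 280*(1/540) = 14/27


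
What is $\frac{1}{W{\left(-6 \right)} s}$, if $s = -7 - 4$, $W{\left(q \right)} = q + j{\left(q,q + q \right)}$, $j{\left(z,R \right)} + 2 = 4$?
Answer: $\frac{1}{44} \approx 0.022727$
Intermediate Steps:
$j{\left(z,R \right)} = 2$ ($j{\left(z,R \right)} = -2 + 4 = 2$)
$W{\left(q \right)} = 2 + q$ ($W{\left(q \right)} = q + 2 = 2 + q$)
$s = -11$ ($s = -7 - 4 = -11$)
$\frac{1}{W{\left(-6 \right)} s} = \frac{1}{\left(2 - 6\right) \left(-11\right)} = \frac{1}{\left(-4\right) \left(-11\right)} = \frac{1}{44}$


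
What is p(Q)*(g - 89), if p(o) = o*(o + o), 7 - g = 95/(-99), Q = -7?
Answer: -786254/99 ≈ -7942.0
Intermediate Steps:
g = 788/99 (g = 7 - 95/(-99) = 7 - 95*(-1)/99 = 7 - 1*(-95/99) = 7 + 95/99 = 788/99 ≈ 7.9596)
p(o) = 2*o² (p(o) = o*(2*o) = 2*o²)
p(Q)*(g - 89) = (2*(-7)²)*(788/99 - 89) = (2*49)*(-8023/99) = 98*(-8023/99) = -786254/99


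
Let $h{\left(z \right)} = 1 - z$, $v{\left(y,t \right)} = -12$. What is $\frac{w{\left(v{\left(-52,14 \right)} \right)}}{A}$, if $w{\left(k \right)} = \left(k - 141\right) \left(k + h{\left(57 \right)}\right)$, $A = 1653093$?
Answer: $\frac{1156}{183677} \approx 0.0062937$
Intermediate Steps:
$w{\left(k \right)} = \left(-141 + k\right) \left(-56 + k\right)$ ($w{\left(k \right)} = \left(k - 141\right) \left(k + \left(1 - 57\right)\right) = \left(-141 + k\right) \left(k + \left(1 - 57\right)\right) = \left(-141 + k\right) \left(k - 56\right) = \left(-141 + k\right) \left(-56 + k\right)$)
$\frac{w{\left(v{\left(-52,14 \right)} \right)}}{A} = \frac{7896 + \left(-12\right)^{2} - -2364}{1653093} = \left(7896 + 144 + 2364\right) \frac{1}{1653093} = 10404 \cdot \frac{1}{1653093} = \frac{1156}{183677}$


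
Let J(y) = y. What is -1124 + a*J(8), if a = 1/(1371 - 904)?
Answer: -524900/467 ≈ -1124.0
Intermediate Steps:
a = 1/467 ≈ 0.0021413
-1124 + a*J(8) = -1124 + (1/467)*8 = -1124 + 8/467 = -524900/467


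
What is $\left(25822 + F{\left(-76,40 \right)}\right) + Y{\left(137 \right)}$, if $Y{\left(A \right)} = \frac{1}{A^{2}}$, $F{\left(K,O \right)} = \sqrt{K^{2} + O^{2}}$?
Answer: $\frac{484653119}{18769} + 4 \sqrt{461} \approx 25908.0$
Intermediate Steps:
$Y{\left(A \right)} = \frac{1}{A^{2}}$
$\left(25822 + F{\left(-76,40 \right)}\right) + Y{\left(137 \right)} = \left(25822 + \sqrt{\left(-76\right)^{2} + 40^{2}}\right) + \frac{1}{18769} = \left(25822 + \sqrt{5776 + 1600}\right) + \frac{1}{18769} = \left(25822 + \sqrt{7376}\right) + \frac{1}{18769} = \left(25822 + 4 \sqrt{461}\right) + \frac{1}{18769} = \frac{484653119}{18769} + 4 \sqrt{461}$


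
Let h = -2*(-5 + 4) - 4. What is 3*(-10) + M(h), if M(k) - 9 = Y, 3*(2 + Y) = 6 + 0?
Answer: -21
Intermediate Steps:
Y = 0 (Y = -2 + (6 + 0)/3 = -2 + (⅓)*6 = -2 + 2 = 0)
h = -2 (h = -2*(-1) - 4 = 2 - 4 = -2)
M(k) = 9 (M(k) = 9 + 0 = 9)
3*(-10) + M(h) = 3*(-10) + 9 = -30 + 9 = -21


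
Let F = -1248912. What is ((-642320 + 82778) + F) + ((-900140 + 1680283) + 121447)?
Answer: -906864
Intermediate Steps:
((-642320 + 82778) + F) + ((-900140 + 1680283) + 121447) = ((-642320 + 82778) - 1248912) + ((-900140 + 1680283) + 121447) = (-559542 - 1248912) + (780143 + 121447) = -1808454 + 901590 = -906864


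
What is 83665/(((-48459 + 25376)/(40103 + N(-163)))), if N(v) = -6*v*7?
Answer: -3927988085/23083 ≈ -1.7017e+5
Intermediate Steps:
N(v) = -42*v
83665/(((-48459 + 25376)/(40103 + N(-163)))) = 83665/(((-48459 + 25376)/(40103 - 42*(-163)))) = 83665/((-23083/(40103 + 6846))) = 83665/((-23083/46949)) = 83665/((-23083*1/46949)) = 83665/(-23083/46949) = 83665*(-46949/23083) = -3927988085/23083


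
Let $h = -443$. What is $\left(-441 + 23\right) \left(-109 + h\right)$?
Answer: $230736$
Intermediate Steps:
$\left(-441 + 23\right) \left(-109 + h\right) = \left(-441 + 23\right) \left(-109 - 443\right) = \left(-418\right) \left(-552\right) = 230736$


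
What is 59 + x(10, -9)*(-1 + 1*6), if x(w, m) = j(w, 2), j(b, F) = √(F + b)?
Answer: 59 + 10*√3 ≈ 76.321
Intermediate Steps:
x(w, m) = √(2 + w)
59 + x(10, -9)*(-1 + 1*6) = 59 + √(2 + 10)*(-1 + 1*6) = 59 + √12*(-1 + 6) = 59 + (2*√3)*5 = 59 + 10*√3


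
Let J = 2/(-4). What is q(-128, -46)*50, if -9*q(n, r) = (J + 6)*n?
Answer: 35200/9 ≈ 3911.1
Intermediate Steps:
J = -½ (J = 2*(-¼) = -½ ≈ -0.50000)
q(n, r) = -11*n/18 (q(n, r) = -(-½ + 6)*n/9 = -11*n/18)
q(-128, -46)*50 = -11/18*(-128)*50 = (704/9)*50 = 35200/9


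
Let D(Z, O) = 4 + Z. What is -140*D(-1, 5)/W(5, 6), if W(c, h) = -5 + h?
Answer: -420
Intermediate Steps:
-140*D(-1, 5)/W(5, 6) = -140*(4 - 1)/(-5 + 6) = -420/1 = -420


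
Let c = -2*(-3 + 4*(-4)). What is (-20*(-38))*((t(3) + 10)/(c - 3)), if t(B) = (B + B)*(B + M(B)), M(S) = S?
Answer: 6992/7 ≈ 998.86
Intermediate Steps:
t(B) = 4*B**2 (t(B) = (B + B)*(B + B) = (2*B)*(2*B) = 4*B**2)
c = 38 (c = -2*(-3 - 16) = -2*(-19) = 38)
(-20*(-38))*((t(3) + 10)/(c - 3)) = (-20*(-38))*((4*3**2 + 10)/(38 - 3)) = 760*((4*9 + 10)/35) = 760*((36 + 10)*(1/35)) = 760*(46*(1/35)) = 760*(46/35) = 6992/7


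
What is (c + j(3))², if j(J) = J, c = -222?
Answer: 47961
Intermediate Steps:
(c + j(3))² = (-222 + 3)² = (-219)² = 47961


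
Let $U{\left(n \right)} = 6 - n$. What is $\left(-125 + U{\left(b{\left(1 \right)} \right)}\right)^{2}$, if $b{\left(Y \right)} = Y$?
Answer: $14400$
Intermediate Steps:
$\left(-125 + U{\left(b{\left(1 \right)} \right)}\right)^{2} = \left(-125 + \left(6 - 1\right)\right)^{2} = \left(-125 + 5\right)^{2} = \left(-120\right)^{2} = 14400$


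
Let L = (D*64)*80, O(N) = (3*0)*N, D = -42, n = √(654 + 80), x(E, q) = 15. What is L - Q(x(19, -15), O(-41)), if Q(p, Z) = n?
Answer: -215040 - √734 ≈ -2.1507e+5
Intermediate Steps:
n = √734 ≈ 27.092
O(N) = 0 (O(N) = 0*N = 0)
Q(p, Z) = √734
L = -215040 (L = -42*64*80 = -2688*80 = -215040)
L - Q(x(19, -15), O(-41)) = -215040 - √734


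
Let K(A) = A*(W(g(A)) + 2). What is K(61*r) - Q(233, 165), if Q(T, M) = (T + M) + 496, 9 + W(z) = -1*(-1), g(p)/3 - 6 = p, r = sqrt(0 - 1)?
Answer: -894 - 366*I ≈ -894.0 - 366.0*I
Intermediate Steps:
r = I (r = sqrt(-1) = I ≈ 1.0*I)
g(p) = 18 + 3*p
W(z) = -8 (W(z) = -9 - 1*(-1) = -9 + 1 = -8)
Q(T, M) = 496 + M + T (Q(T, M) = (M + T) + 496 = 496 + M + T)
K(A) = -6*A (K(A) = A*(-8 + 2) = A*(-6) = -6*A)
K(61*r) - Q(233, 165) = -366*I - (496 + 165 + 233) = -366*I - 1*894 = -366*I - 894 = -894 - 366*I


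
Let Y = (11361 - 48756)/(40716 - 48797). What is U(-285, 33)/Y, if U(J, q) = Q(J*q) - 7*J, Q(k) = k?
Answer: -3992014/2493 ≈ -1601.3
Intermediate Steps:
U(J, q) = -7*J + J*q (U(J, q) = J*q - 7*J = -7*J + J*q)
Y = 37395/8081 (Y = -37395/(-8081) = -37395*(-1/8081) = 37395/8081 ≈ 4.6275)
U(-285, 33)/Y = (-285*(-7 + 33))/(37395/8081) = -285*26*(8081/37395) = -7410*8081/37395 = -3992014/2493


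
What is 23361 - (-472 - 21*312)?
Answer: 30385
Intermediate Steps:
23361 - (-472 - 21*312) = 23361 - (-472 - 6552) = 23361 - 1*(-7024) = 23361 + 7024 = 30385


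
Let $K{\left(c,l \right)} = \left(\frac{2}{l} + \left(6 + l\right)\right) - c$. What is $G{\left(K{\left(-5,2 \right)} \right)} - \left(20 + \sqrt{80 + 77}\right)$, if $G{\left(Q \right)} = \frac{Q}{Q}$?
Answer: $-19 - \sqrt{157} \approx -31.53$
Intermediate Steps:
$K{\left(c,l \right)} = 6 + l - c + \frac{2}{l}$ ($K{\left(c,l \right)} = \left(6 + l + \frac{2}{l}\right) - c = 6 + l - c + \frac{2}{l}$)
$G{\left(Q \right)} = 1$
$G{\left(K{\left(-5,2 \right)} \right)} - \left(20 + \sqrt{80 + 77}\right) = 1 - \left(20 + \sqrt{80 + 77}\right) = 1 - \left(20 + \sqrt{157}\right) = -19 - \sqrt{157}$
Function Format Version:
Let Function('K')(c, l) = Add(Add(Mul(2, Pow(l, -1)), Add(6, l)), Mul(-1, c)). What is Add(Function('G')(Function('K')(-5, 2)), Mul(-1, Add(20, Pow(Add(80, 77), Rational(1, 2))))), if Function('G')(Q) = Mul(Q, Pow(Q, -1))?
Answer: Add(-19, Mul(-1, Pow(157, Rational(1, 2)))) ≈ -31.530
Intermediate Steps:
Function('K')(c, l) = Add(6, l, Mul(-1, c), Mul(2, Pow(l, -1))) (Function('K')(c, l) = Add(Add(6, l, Mul(2, Pow(l, -1))), Mul(-1, c)) = Add(6, l, Mul(-1, c), Mul(2, Pow(l, -1))))
Function('G')(Q) = 1
Add(Function('G')(Function('K')(-5, 2)), Mul(-1, Add(20, Pow(Add(80, 77), Rational(1, 2))))) = Add(1, Mul(-1, Add(20, Pow(Add(80, 77), Rational(1, 2))))) = Add(1, Mul(-1, Add(20, Pow(157, Rational(1, 2))))) = Add(1, Add(-20, Mul(-1, Pow(157, Rational(1, 2))))) = Add(-19, Mul(-1, Pow(157, Rational(1, 2))))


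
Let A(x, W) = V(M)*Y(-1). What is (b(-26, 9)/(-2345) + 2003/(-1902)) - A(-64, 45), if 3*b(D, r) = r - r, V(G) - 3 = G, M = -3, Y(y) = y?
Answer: -2003/1902 ≈ -1.0531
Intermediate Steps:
V(G) = 3 + G
b(D, r) = 0 (b(D, r) = (r - r)/3 = (⅓)*0 = 0)
A(x, W) = 0 (A(x, W) = (3 - 3)*(-1) = 0*(-1) = 0)
(b(-26, 9)/(-2345) + 2003/(-1902)) - A(-64, 45) = (0/(-2345) + 2003/(-1902)) - 1*0 = (0*(-1/2345) + 2003*(-1/1902)) + 0 = (0 - 2003/1902) + 0 = -2003/1902 + 0 = -2003/1902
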